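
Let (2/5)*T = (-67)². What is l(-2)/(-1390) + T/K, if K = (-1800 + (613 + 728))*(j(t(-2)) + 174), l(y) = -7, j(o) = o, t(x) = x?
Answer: -15046639/109737720 ≈ -0.13711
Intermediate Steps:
T = 22445/2 (T = (5/2)*(-67)² = (5/2)*4489 = 22445/2 ≈ 11223.)
K = -78948 (K = (-1800 + (613 + 728))*(-2 + 174) = (-1800 + 1341)*172 = -459*172 = -78948)
l(-2)/(-1390) + T/K = -7/(-1390) + (22445/2)/(-78948) = -7*(-1/1390) + (22445/2)*(-1/78948) = 7/1390 - 22445/157896 = -15046639/109737720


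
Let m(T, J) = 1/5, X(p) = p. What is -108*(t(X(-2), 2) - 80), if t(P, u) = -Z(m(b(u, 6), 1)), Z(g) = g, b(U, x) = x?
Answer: 43308/5 ≈ 8661.6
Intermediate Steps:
m(T, J) = ⅕
t(P, u) = -⅕ (t(P, u) = -1*⅕ = -⅕)
-108*(t(X(-2), 2) - 80) = -108*(-⅕ - 80) = -108*(-401/5) = 43308/5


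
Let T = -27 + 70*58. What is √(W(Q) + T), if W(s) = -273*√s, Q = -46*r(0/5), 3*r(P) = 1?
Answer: √(4033 - 91*I*√138) ≈ 64.052 - 8.3449*I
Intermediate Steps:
r(P) = ⅓ (r(P) = (⅓)*1 = ⅓)
Q = -46/3 (Q = -46*⅓ = -46/3 ≈ -15.333)
T = 4033 (T = -27 + 4060 = 4033)
√(W(Q) + T) = √(-91*I*√138 + 4033) = √(4033 - 91*I*√138)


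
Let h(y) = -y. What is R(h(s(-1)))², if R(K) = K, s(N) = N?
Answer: 1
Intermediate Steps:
R(h(s(-1)))² = (-1*(-1))² = 1² = 1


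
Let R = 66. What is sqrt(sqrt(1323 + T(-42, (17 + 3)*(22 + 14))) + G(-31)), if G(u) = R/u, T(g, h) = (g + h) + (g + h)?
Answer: sqrt(-2046 + 961*sqrt(2679))/31 ≈ 7.0449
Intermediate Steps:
T(g, h) = 2*g + 2*h
G(u) = 66/u
sqrt(sqrt(1323 + T(-42, (17 + 3)*(22 + 14))) + G(-31)) = sqrt(sqrt(1323 + (2*(-42) + 2*((17 + 3)*(22 + 14)))) + 66/(-31)) = sqrt(sqrt(1323 + (-84 + 2*(20*36))) + 66*(-1/31)) = sqrt(sqrt(1323 + (-84 + 2*720)) - 66/31) = sqrt(sqrt(1323 + (-84 + 1440)) - 66/31) = sqrt(sqrt(1323 + 1356) - 66/31) = sqrt(sqrt(2679) - 66/31) = sqrt(-66/31 + sqrt(2679))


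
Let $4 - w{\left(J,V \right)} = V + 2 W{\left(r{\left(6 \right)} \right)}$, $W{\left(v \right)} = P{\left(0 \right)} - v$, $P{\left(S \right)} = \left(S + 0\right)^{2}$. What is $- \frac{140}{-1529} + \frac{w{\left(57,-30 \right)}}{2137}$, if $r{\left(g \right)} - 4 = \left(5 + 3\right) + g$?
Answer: $\frac{406210}{3267473} \approx 0.12432$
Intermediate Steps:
$r{\left(g \right)} = 12 + g$ ($r{\left(g \right)} = 4 + \left(\left(5 + 3\right) + g\right) = 4 + \left(8 + g\right) = 12 + g$)
$P{\left(S \right)} = S^{2}$
$W{\left(v \right)} = - v$ ($W{\left(v \right)} = 0^{2} - v = 0 - v = - v$)
$w{\left(J,V \right)} = 40 - V$ ($w{\left(J,V \right)} = 4 - \left(V + 2 \left(- (12 + 6)\right)\right) = 4 - \left(V + 2 \left(\left(-1\right) 18\right)\right) = 4 - \left(V + 2 \left(-18\right)\right) = 4 - \left(V - 36\right) = 4 - \left(-36 + V\right) = 40 - V$)
$- \frac{140}{-1529} + \frac{w{\left(57,-30 \right)}}{2137} = - \frac{140}{-1529} + \frac{40 - -30}{2137} = \left(-140\right) \left(- \frac{1}{1529}\right) + \left(40 + 30\right) \frac{1}{2137} = \frac{140}{1529} + 70 \cdot \frac{1}{2137} = \frac{140}{1529} + \frac{70}{2137} = \frac{406210}{3267473}$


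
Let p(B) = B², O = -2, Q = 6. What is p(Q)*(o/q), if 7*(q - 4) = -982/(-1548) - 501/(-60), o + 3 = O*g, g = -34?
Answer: 126781200/286259 ≈ 442.89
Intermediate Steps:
o = 65 (o = -3 - 2*(-34) = -3 + 68 = 65)
q = 286259/54180 (q = 4 + (-982/(-1548) - 501/(-60))/7 = 4 + (-982*(-1/1548) - 501*(-1/60))/7 = 4 + (491/774 + 167/20)/7 = 4 + (⅐)*(69539/7740) = 4 + 69539/54180 = 286259/54180 ≈ 5.2835)
p(Q)*(o/q) = 6²*(65/(286259/54180)) = 36*(65*(54180/286259)) = 36*(3521700/286259) = 126781200/286259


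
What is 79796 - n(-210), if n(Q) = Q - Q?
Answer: 79796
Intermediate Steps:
n(Q) = 0
79796 - n(-210) = 79796 - 1*0 = 79796 + 0 = 79796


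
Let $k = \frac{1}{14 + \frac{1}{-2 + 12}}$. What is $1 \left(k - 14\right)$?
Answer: $- \frac{1964}{141} \approx -13.929$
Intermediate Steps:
$k = \frac{10}{141}$ ($k = \frac{1}{14 + \frac{1}{10}} = \frac{1}{\frac{141}{10}} = \frac{10}{141} \approx 0.070922$)
$1 \left(k - 14\right) = 1 \left(\frac{10}{141} - 14\right) = 1 \left(- \frac{1964}{141}\right) = - \frac{1964}{141}$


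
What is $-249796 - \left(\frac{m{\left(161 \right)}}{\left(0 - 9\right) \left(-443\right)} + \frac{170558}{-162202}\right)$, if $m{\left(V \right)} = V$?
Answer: $- \frac{80771131463740}{323349687} \approx -2.498 \cdot 10^{5}$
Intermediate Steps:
$-249796 - \left(\frac{m{\left(161 \right)}}{\left(0 - 9\right) \left(-443\right)} + \frac{170558}{-162202}\right) = -249796 - \left(\frac{161}{\left(0 - 9\right) \left(-443\right)} + \frac{170558}{-162202}\right) = -249796 - \left(\frac{161}{\left(-9\right) \left(-443\right)} + 170558 \left(- \frac{1}{162202}\right)\right) = -249796 - \left(\frac{161}{3987} - \frac{85279}{81101}\right) = -249796 - - \frac{326950112}{323349687} = -249796 + \frac{326950112}{323349687} = - \frac{80771131463740}{323349687}$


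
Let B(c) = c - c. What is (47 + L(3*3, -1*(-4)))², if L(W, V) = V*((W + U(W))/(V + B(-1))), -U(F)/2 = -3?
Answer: 3844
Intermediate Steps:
B(c) = 0
U(F) = 6 (U(F) = -2*(-3) = 6)
L(W, V) = 6 + W (L(W, V) = V*((W + 6)/(V + 0)) = V*((6 + W)/V) = 6 + W)
(47 + L(3*3, -1*(-4)))² = (47 + (6 + 3*3))² = (47 + (6 + 9))² = (47 + 15)² = 62² = 3844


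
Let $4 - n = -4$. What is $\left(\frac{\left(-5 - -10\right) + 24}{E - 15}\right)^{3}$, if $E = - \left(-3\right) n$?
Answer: $\frac{24389}{729} \approx 33.455$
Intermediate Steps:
$n = 8$ ($n = 4 - -4 = 4 + 4 = 8$)
$E = 24$ ($E = - \left(-3\right) 8 = \left(-1\right) \left(-24\right) = 24$)
$\left(\frac{\left(-5 - -10\right) + 24}{E - 15}\right)^{3} = \left(\frac{\left(-5 - -10\right) + 24}{24 - 15}\right)^{3} = \left(\frac{\left(-5 + 10\right) + 24}{9}\right)^{3} = \left(\left(5 + 24\right) \frac{1}{9}\right)^{3} = \left(29 \cdot \frac{1}{9}\right)^{3} = \left(\frac{29}{9}\right)^{3} = \frac{24389}{729}$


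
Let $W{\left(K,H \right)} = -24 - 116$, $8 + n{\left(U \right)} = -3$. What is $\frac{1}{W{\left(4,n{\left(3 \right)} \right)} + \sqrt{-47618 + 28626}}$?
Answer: $- \frac{35}{9648} - \frac{i \sqrt{1187}}{9648} \approx -0.0036277 - 0.003571 i$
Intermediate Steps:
$n{\left(U \right)} = -11$ ($n{\left(U \right)} = -8 - 3 = -11$)
$W{\left(K,H \right)} = -140$
$\frac{1}{W{\left(4,n{\left(3 \right)} \right)} + \sqrt{-47618 + 28626}} = \frac{1}{-140 + \sqrt{-47618 + 28626}} = \frac{1}{-140 + \sqrt{-18992}} = \frac{1}{-140 + 4 i \sqrt{1187}}$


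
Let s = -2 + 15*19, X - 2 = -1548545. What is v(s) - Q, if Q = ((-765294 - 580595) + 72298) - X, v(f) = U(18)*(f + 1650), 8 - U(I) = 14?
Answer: -286550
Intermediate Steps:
X = -1548543 (X = 2 - 1548545 = -1548543)
U(I) = -6 (U(I) = 8 - 1*14 = 8 - 14 = -6)
s = 283 (s = -2 + 285 = 283)
v(f) = -9900 - 6*f (v(f) = -6*(f + 1650) = -6*(1650 + f) = -9900 - 6*f)
Q = 274952 (Q = ((-765294 - 580595) + 72298) - 1*(-1548543) = (-1345889 + 72298) + 1548543 = -1273591 + 1548543 = 274952)
v(s) - Q = (-9900 - 6*283) - 1*274952 = (-9900 - 1698) - 274952 = -11598 - 274952 = -286550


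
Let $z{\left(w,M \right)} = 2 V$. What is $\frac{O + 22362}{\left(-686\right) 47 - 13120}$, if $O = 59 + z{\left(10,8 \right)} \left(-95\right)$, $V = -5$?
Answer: $- \frac{23371}{45362} \approx -0.51521$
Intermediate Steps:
$z{\left(w,M \right)} = -10$ ($z{\left(w,M \right)} = 2 \left(-5\right) = -10$)
$O = 1009$ ($O = 59 - -950 = 59 + 950 = 1009$)
$\frac{O + 22362}{\left(-686\right) 47 - 13120} = \frac{1009 + 22362}{\left(-686\right) 47 - 13120} = \frac{23371}{-32242 - 13120} = \frac{23371}{-45362} = 23371 \left(- \frac{1}{45362}\right) = - \frac{23371}{45362}$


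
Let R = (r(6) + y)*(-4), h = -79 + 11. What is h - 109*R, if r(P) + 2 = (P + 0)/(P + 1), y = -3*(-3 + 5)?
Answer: -22276/7 ≈ -3182.3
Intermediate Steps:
y = -6 (y = -3*2 = -6)
h = -68
r(P) = -2 + P/(1 + P) (r(P) = -2 + (P + 0)/(P + 1) = -2 + P/(1 + P))
R = 200/7 (R = ((-2 - 1*6)/(1 + 6) - 6)*(-4) = ((-2 - 6)/7 - 6)*(-4) = ((1/7)*(-8) - 6)*(-4) = (-8/7 - 6)*(-4) = -50/7*(-4) = 200/7 ≈ 28.571)
h - 109*R = -68 - 109*200/7 = -68 - 21800/7 = -22276/7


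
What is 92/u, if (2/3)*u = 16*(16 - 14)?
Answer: 23/12 ≈ 1.9167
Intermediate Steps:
u = 48 (u = 3*(16*(16 - 14))/2 = 3*(16*2)/2 = (3/2)*32 = 48)
92/u = 92/48 = 92*(1/48) = 23/12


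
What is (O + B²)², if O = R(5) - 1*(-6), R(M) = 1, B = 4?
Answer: 529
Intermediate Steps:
O = 7 (O = 1 - 1*(-6) = 1 + 6 = 7)
(O + B²)² = (7 + 4²)² = (7 + 16)² = 23² = 529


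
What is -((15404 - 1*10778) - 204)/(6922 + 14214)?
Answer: -2211/10568 ≈ -0.20922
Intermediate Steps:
-((15404 - 1*10778) - 204)/(6922 + 14214) = -((15404 - 10778) - 204)/21136 = -(4626 - 204)/21136 = -4422/21136 = -1*2211/10568 = -2211/10568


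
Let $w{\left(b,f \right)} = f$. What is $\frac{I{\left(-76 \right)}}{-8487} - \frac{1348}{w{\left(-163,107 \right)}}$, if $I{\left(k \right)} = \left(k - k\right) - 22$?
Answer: $- \frac{11438122}{908109} \approx -12.596$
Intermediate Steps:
$I{\left(k \right)} = -22$ ($I{\left(k \right)} = 0 - 22 = -22$)
$\frac{I{\left(-76 \right)}}{-8487} - \frac{1348}{w{\left(-163,107 \right)}} = - \frac{22}{-8487} - \frac{1348}{107} = \left(-22\right) \left(- \frac{1}{8487}\right) - \frac{1348}{107} = \frac{22}{8487} - \frac{1348}{107} = - \frac{11438122}{908109}$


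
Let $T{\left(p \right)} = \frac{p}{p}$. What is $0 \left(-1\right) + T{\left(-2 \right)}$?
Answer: $1$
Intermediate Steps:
$T{\left(p \right)} = 1$
$0 \left(-1\right) + T{\left(-2 \right)} = 0 \left(-1\right) + 1 = 0 + 1 = 1$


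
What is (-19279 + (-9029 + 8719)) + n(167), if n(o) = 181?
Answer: -19408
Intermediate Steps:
(-19279 + (-9029 + 8719)) + n(167) = (-19279 + (-9029 + 8719)) + 181 = (-19279 - 310) + 181 = -19589 + 181 = -19408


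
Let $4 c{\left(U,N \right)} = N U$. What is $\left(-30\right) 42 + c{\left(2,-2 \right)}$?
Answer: $-1261$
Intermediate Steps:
$c{\left(U,N \right)} = \frac{N U}{4}$
$\left(-30\right) 42 + c{\left(2,-2 \right)} = \left(-30\right) 42 + \frac{1}{4} \left(-2\right) 2 = -1260 - 1 = -1261$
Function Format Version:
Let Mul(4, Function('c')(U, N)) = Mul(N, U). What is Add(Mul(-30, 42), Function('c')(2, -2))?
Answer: -1261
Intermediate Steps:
Function('c')(U, N) = Mul(Rational(1, 4), N, U) (Function('c')(U, N) = Mul(Rational(1, 4), Mul(N, U)) = Mul(Rational(1, 4), N, U))
Add(Mul(-30, 42), Function('c')(2, -2)) = Add(Mul(-30, 42), Mul(Rational(1, 4), -2, 2)) = Add(-1260, -1) = -1261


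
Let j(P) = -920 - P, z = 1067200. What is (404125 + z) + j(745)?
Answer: 1469660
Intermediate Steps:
(404125 + z) + j(745) = (404125 + 1067200) + (-920 - 1*745) = 1471325 + (-920 - 745) = 1471325 - 1665 = 1469660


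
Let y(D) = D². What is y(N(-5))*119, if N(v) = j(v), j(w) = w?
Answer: 2975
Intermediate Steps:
N(v) = v
y(N(-5))*119 = (-5)²*119 = 25*119 = 2975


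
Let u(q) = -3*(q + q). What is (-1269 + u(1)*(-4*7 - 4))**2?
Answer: 1159929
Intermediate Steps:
u(q) = -6*q
(-1269 + u(1)*(-4*7 - 4))**2 = (-1269 + (-6*1)*(-4*7 - 4))**2 = (-1269 - 6*(-28 - 4))**2 = (-1269 - 6*(-32))**2 = (-1269 + 192)**2 = (-1077)**2 = 1159929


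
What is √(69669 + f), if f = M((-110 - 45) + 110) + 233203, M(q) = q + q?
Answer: √302782 ≈ 550.26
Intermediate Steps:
M(q) = 2*q
f = 233113 (f = 2*((-110 - 45) + 110) + 233203 = 2*(-155 + 110) + 233203 = 2*(-45) + 233203 = -90 + 233203 = 233113)
√(69669 + f) = √(69669 + 233113) = √302782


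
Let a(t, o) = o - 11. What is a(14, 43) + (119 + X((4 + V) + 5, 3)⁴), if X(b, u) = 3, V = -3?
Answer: 232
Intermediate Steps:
a(t, o) = -11 + o
a(14, 43) + (119 + X((4 + V) + 5, 3)⁴) = (-11 + 43) + (119 + 3⁴) = 32 + (119 + 81) = 32 + 200 = 232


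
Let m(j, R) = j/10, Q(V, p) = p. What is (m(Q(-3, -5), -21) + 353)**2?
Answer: 497025/4 ≈ 1.2426e+5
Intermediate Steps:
m(j, R) = j/10 (m(j, R) = j*(1/10) = j/10)
(m(Q(-3, -5), -21) + 353)**2 = ((1/10)*(-5) + 353)**2 = (-1/2 + 353)**2 = (705/2)**2 = 497025/4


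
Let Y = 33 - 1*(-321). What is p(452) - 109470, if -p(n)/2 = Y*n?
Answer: -429486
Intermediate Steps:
Y = 354 (Y = 33 + 321 = 354)
p(n) = -708*n
p(452) - 109470 = -708*452 - 109470 = -320016 - 109470 = -429486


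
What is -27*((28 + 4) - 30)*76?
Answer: -4104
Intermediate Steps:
-27*((28 + 4) - 30)*76 = -27*(32 - 30)*76 = -27*2*76 = -54*76 = -4104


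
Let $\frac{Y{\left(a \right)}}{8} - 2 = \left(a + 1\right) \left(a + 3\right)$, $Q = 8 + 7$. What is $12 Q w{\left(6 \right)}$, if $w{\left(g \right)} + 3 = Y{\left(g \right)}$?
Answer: $93060$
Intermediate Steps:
$Q = 15$
$Y{\left(a \right)} = 16 + 8 \left(1 + a\right) \left(3 + a\right)$ ($Y{\left(a \right)} = 16 + 8 \left(a + 1\right) \left(a + 3\right) = 16 + 8 \left(1 + a\right) \left(3 + a\right)$)
$w{\left(g \right)} = 37 + 8 g^{2} + 32 g$ ($w{\left(g \right)} = -3 + \left(40 + 8 g^{2} + 32 g\right) = 37 + 8 g^{2} + 32 g$)
$12 Q w{\left(6 \right)} = 12 \cdot 15 \left(37 + 8 \cdot 6^{2} + 32 \cdot 6\right) = 180 \left(37 + 8 \cdot 36 + 192\right) = 180 \left(37 + 288 + 192\right) = 180 \cdot 517 = 93060$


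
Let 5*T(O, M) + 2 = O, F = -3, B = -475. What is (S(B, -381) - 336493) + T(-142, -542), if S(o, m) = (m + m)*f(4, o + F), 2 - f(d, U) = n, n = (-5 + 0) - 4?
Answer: -1724519/5 ≈ -3.4490e+5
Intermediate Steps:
n = -9 (n = -5 - 4 = -9)
f(d, U) = 11 (f(d, U) = 2 - 1*(-9) = 2 + 9 = 11)
S(o, m) = 22*m (S(o, m) = (m + m)*11 = (2*m)*11 = 22*m)
T(O, M) = -2/5 + O/5
(S(B, -381) - 336493) + T(-142, -542) = (22*(-381) - 336493) + (-2/5 + (1/5)*(-142)) = (-8382 - 336493) + (-2/5 - 142/5) = -344875 - 144/5 = -1724519/5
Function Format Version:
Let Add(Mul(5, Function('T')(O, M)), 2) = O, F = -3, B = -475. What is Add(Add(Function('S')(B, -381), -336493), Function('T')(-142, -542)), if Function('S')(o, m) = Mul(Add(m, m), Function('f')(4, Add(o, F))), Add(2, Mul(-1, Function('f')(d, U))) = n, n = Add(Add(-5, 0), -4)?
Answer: Rational(-1724519, 5) ≈ -3.4490e+5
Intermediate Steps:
n = -9 (n = Add(-5, -4) = -9)
Function('f')(d, U) = 11 (Function('f')(d, U) = Add(2, Mul(-1, -9)) = Add(2, 9) = 11)
Function('S')(o, m) = Mul(22, m) (Function('S')(o, m) = Mul(Add(m, m), 11) = Mul(Mul(2, m), 11) = Mul(22, m))
Function('T')(O, M) = Add(Rational(-2, 5), Mul(Rational(1, 5), O))
Add(Add(Function('S')(B, -381), -336493), Function('T')(-142, -542)) = Add(Add(Mul(22, -381), -336493), Add(Rational(-2, 5), Mul(Rational(1, 5), -142))) = Add(Add(-8382, -336493), Add(Rational(-2, 5), Rational(-142, 5))) = Add(-344875, Rational(-144, 5)) = Rational(-1724519, 5)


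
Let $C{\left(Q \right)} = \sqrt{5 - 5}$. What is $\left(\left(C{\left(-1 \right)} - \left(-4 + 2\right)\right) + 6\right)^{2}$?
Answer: $64$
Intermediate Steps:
$C{\left(Q \right)} = 0$ ($C{\left(Q \right)} = \sqrt{0} = 0$)
$\left(\left(C{\left(-1 \right)} - \left(-4 + 2\right)\right) + 6\right)^{2} = \left(\left(0 - \left(-4 + 2\right)\right) + 6\right)^{2} = \left(\left(0 - -2\right) + 6\right)^{2} = \left(\left(0 + 2\right) + 6\right)^{2} = \left(2 + 6\right)^{2} = 8^{2} = 64$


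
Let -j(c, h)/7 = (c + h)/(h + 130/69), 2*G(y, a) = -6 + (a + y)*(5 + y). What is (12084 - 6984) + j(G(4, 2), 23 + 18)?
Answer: 15059505/2959 ≈ 5089.4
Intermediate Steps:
G(y, a) = -3 + (5 + y)*(a + y)/2 (G(y, a) = (-6 + (a + y)*(5 + y))/2 = (-6 + (5 + y)*(a + y))/2 = -3 + (5 + y)*(a + y)/2)
j(c, h) = -7*(c + h)/(130/69 + h) (j(c, h) = -7*(c + h)/(h + 130/69) = -7*(c + h)/(130/69 + h))
(12084 - 6984) + j(G(4, 2), 23 + 18) = (12084 - 6984) + 483*(-(-3 + (½)*4² + (5/2)*2 + (5/2)*4 + (½)*2*4) - (23 + 18))/(130 + 69*(23 + 18)) = 5100 + 483*(-(-3 + (½)*16 + 5 + 10 + 4) - 1*41)/(130 + 69*41) = 5100 + 483*(-(-3 + 8 + 5 + 10 + 4) - 41)/(130 + 2829) = 5100 + 483*(-1*24 - 41)/2959 = 5100 + 483*(1/2959)*(-24 - 41) = 5100 + 483*(1/2959)*(-65) = 5100 - 31395/2959 = 15059505/2959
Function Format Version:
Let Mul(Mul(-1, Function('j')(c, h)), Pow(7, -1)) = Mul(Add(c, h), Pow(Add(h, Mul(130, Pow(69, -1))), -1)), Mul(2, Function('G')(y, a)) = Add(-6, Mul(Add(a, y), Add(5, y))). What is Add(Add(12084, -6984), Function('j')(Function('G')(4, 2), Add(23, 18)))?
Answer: Rational(15059505, 2959) ≈ 5089.4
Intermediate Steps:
Function('G')(y, a) = Add(-3, Mul(Rational(1, 2), Add(5, y), Add(a, y))) (Function('G')(y, a) = Mul(Rational(1, 2), Add(-6, Mul(Add(a, y), Add(5, y)))) = Mul(Rational(1, 2), Add(-6, Mul(Add(5, y), Add(a, y)))) = Add(-3, Mul(Rational(1, 2), Add(5, y), Add(a, y))))
Function('j')(c, h) = Mul(-7, Pow(Add(Rational(130, 69), h), -1), Add(c, h)) (Function('j')(c, h) = Mul(-7, Mul(Add(c, h), Pow(Add(h, Mul(130, Pow(69, -1))), -1))) = Mul(-7, Mul(Add(c, h), Pow(Add(h, Mul(130, Rational(1, 69))), -1))) = Mul(-7, Mul(Add(c, h), Pow(Add(h, Rational(130, 69)), -1))) = Mul(-7, Mul(Add(c, h), Pow(Add(Rational(130, 69), h), -1))) = Mul(-7, Mul(Pow(Add(Rational(130, 69), h), -1), Add(c, h))) = Mul(-7, Pow(Add(Rational(130, 69), h), -1), Add(c, h)))
Add(Add(12084, -6984), Function('j')(Function('G')(4, 2), Add(23, 18))) = Add(Add(12084, -6984), Mul(483, Pow(Add(130, Mul(69, Add(23, 18))), -1), Add(Mul(-1, Add(-3, Mul(Rational(1, 2), Pow(4, 2)), Mul(Rational(5, 2), 2), Mul(Rational(5, 2), 4), Mul(Rational(1, 2), 2, 4))), Mul(-1, Add(23, 18))))) = Add(5100, Mul(483, Pow(Add(130, Mul(69, 41)), -1), Add(Mul(-1, Add(-3, Mul(Rational(1, 2), 16), 5, 10, 4)), Mul(-1, 41)))) = Add(5100, Mul(483, Pow(Add(130, 2829), -1), Add(Mul(-1, Add(-3, 8, 5, 10, 4)), -41))) = Add(5100, Mul(483, Pow(2959, -1), Add(Mul(-1, 24), -41))) = Add(5100, Mul(483, Rational(1, 2959), Add(-24, -41))) = Add(5100, Mul(483, Rational(1, 2959), -65)) = Add(5100, Rational(-31395, 2959)) = Rational(15059505, 2959)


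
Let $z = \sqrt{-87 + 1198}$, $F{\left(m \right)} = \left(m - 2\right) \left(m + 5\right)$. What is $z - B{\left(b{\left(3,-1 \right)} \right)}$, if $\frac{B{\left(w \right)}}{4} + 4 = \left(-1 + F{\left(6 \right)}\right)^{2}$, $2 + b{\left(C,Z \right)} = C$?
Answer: $-7380 + \sqrt{1111} \approx -7346.7$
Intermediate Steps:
$F{\left(m \right)} = \left(-2 + m\right) \left(5 + m\right)$
$b{\left(C,Z \right)} = -2 + C$
$B{\left(w \right)} = 7380$ ($B{\left(w \right)} = -16 + 4 \left(-1 + \left(-10 + 6^{2} + 3 \cdot 6\right)\right)^{2} = -16 + 4 \left(-1 + \left(-10 + 36 + 18\right)\right)^{2} = -16 + 4 \left(-1 + 44\right)^{2} = -16 + 4 \cdot 43^{2} = -16 + 4 \cdot 1849 = -16 + 7396 = 7380$)
$z = \sqrt{1111} \approx 33.332$
$z - B{\left(b{\left(3,-1 \right)} \right)} = \sqrt{1111} - 7380 = -7380 + \sqrt{1111}$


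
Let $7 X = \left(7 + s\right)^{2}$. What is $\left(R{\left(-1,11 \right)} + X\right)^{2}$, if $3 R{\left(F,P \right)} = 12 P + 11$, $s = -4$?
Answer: $\frac{1056784}{441} \approx 2396.3$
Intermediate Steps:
$R{\left(F,P \right)} = \frac{11}{3} + 4 P$ ($R{\left(F,P \right)} = \frac{12 P + 11}{3} = \frac{11 + 12 P}{3} = \frac{11}{3} + 4 P$)
$X = \frac{9}{7}$ ($X = \frac{\left(7 - 4\right)^{2}}{7} = \frac{3^{2}}{7} = \frac{1}{7} \cdot 9 = \frac{9}{7} \approx 1.2857$)
$\left(R{\left(-1,11 \right)} + X\right)^{2} = \left(\left(\frac{11}{3} + 4 \cdot 11\right) + \frac{9}{7}\right)^{2} = \left(\left(\frac{11}{3} + 44\right) + \frac{9}{7}\right)^{2} = \left(\frac{143}{3} + \frac{9}{7}\right)^{2} = \left(\frac{1028}{21}\right)^{2} = \frac{1056784}{441}$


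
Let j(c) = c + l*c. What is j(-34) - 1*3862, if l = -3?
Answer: -3794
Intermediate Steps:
j(c) = -2*c (j(c) = c - 3*c = -2*c)
j(-34) - 1*3862 = -2*(-34) - 1*3862 = 68 - 3862 = -3794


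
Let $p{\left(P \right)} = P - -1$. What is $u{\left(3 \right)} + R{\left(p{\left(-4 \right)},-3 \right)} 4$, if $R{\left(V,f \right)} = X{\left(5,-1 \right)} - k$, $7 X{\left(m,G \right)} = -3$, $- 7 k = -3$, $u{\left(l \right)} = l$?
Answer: $- \frac{3}{7} \approx -0.42857$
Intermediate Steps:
$p{\left(P \right)} = 1 + P$ ($p{\left(P \right)} = P + 1 = 1 + P$)
$k = \frac{3}{7}$ ($k = \left(- \frac{1}{7}\right) \left(-3\right) = \frac{3}{7} \approx 0.42857$)
$X{\left(m,G \right)} = - \frac{3}{7}$ ($X{\left(m,G \right)} = \frac{1}{7} \left(-3\right) = - \frac{3}{7}$)
$R{\left(V,f \right)} = - \frac{6}{7}$ ($R{\left(V,f \right)} = - \frac{3}{7} - \frac{3}{7} = - \frac{6}{7}$)
$u{\left(3 \right)} + R{\left(p{\left(-4 \right)},-3 \right)} 4 = 3 - \frac{24}{7} = - \frac{3}{7}$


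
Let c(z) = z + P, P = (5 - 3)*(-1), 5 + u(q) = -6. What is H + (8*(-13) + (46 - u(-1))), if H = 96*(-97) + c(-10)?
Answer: -9371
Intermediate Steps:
u(q) = -11 (u(q) = -5 - 6 = -11)
P = -2 (P = 2*(-1) = -2)
c(z) = -2 + z (c(z) = z - 2 = -2 + z)
H = -9324 (H = 96*(-97) + (-2 - 10) = -9312 - 12 = -9324)
H + (8*(-13) + (46 - u(-1))) = -9324 + (8*(-13) + (46 - 1*(-11))) = -9324 + (-104 + (46 + 11)) = -9324 + (-104 + 57) = -9324 - 47 = -9371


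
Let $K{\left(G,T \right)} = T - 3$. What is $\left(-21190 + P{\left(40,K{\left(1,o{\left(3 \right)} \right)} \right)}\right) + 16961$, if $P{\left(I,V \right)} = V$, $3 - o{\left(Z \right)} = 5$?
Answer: $-4234$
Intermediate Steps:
$o{\left(Z \right)} = -2$ ($o{\left(Z \right)} = 3 - 5 = -2$)
$K{\left(G,T \right)} = -3 + T$
$\left(-21190 + P{\left(40,K{\left(1,o{\left(3 \right)} \right)} \right)}\right) + 16961 = \left(-21190 - 5\right) + 16961 = -21195 + 16961 = -4234$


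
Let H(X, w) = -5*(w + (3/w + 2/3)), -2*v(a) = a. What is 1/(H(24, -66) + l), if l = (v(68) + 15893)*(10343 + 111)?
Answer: 66/10942160651 ≈ 6.0317e-9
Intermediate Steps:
v(a) = -a/2
H(X, w) = -10/3 - 15/w - 5*w (H(X, w) = -5*(w + (3/w + 2*(1/3))) = -5*(w + (3/w + 2/3)) = -5*(w + (2/3 + 3/w)) = -5*(2/3 + w + 3/w) = -10/3 - 15/w - 5*w)
l = 165789986 (l = (-1/2*68 + 15893)*(10343 + 111) = (-34 + 15893)*10454 = 15859*10454 = 165789986)
1/(H(24, -66) + l) = 1/((-10/3 - 15/(-66) - 5*(-66)) + 165789986) = 1/((-10/3 - 15*(-1/66) + 330) + 165789986) = 1/((-10/3 + 5/22 + 330) + 165789986) = 1/(21575/66 + 165789986) = 1/(10942160651/66) = 66/10942160651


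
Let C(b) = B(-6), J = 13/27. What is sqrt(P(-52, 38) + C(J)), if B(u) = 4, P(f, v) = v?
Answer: sqrt(42) ≈ 6.4807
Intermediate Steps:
J = 13/27 (J = 13*(1/27) = 13/27 ≈ 0.48148)
C(b) = 4
sqrt(P(-52, 38) + C(J)) = sqrt(38 + 4) = sqrt(42)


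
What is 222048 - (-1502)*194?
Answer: 513436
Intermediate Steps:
222048 - (-1502)*194 = 222048 - 1*(-291388) = 222048 + 291388 = 513436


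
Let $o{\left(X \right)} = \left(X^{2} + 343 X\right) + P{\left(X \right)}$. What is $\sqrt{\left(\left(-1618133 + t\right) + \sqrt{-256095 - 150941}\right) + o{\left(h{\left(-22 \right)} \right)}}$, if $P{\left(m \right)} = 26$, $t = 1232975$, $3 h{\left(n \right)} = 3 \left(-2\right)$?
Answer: $\sqrt{-385814 + 2 i \sqrt{101759}} \approx 0.514 + 621.14 i$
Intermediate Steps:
$h{\left(n \right)} = -2$ ($h{\left(n \right)} = \frac{3 \left(-2\right)}{3} = \frac{1}{3} \left(-6\right) = -2$)
$o{\left(X \right)} = 26 + X^{2} + 343 X$ ($o{\left(X \right)} = \left(X^{2} + 343 X\right) + 26 = 26 + X^{2} + 343 X$)
$\sqrt{\left(\left(-1618133 + t\right) + \sqrt{-256095 - 150941}\right) + o{\left(h{\left(-22 \right)} \right)}} = \sqrt{\left(\left(-1618133 + 1232975\right) + \sqrt{-256095 - 150941}\right) + \left(26 + \left(-2\right)^{2} + 343 \left(-2\right)\right)} = \sqrt{\left(-385158 + \sqrt{-407036}\right) + \left(26 + 4 - 686\right)} = \sqrt{\left(-385158 + 2 i \sqrt{101759}\right) - 656} = \sqrt{-385814 + 2 i \sqrt{101759}}$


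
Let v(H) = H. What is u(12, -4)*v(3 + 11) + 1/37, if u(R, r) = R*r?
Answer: -24863/37 ≈ -671.97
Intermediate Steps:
u(12, -4)*v(3 + 11) + 1/37 = (12*(-4))*(3 + 11) + 1/37 = -48*14 + 1/37 = -672 + 1/37 = -24863/37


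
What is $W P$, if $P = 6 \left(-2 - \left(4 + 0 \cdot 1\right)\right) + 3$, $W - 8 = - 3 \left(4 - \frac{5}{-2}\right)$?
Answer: $\frac{759}{2} \approx 379.5$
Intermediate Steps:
$W = - \frac{23}{2}$ ($W = 8 - 3 \left(4 - \frac{5}{-2}\right) = 8 - 3 \left(4 - - \frac{5}{2}\right) = 8 - 3 \left(4 + \frac{5}{2}\right) = 8 - \frac{39}{2} = - \frac{23}{2} \approx -11.5$)
$P = -33$ ($P = 6 \left(-2 - \left(4 + 0\right)\right) + 3 = 6 \left(-2 - 4\right) + 3 = 6 \left(-6\right) + 3 = -36 + 3 = -33$)
$W P = \left(- \frac{23}{2}\right) \left(-33\right) = \frac{759}{2}$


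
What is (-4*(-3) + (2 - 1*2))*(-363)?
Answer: -4356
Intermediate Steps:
(-4*(-3) + (2 - 1*2))*(-363) = (12 + (2 - 2))*(-363) = (12 + 0)*(-363) = 12*(-363) = -4356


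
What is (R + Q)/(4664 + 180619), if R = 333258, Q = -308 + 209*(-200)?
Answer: 32350/20587 ≈ 1.5714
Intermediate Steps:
Q = -42108 (Q = -308 - 41800 = -42108)
(R + Q)/(4664 + 180619) = (333258 - 42108)/(4664 + 180619) = 291150/185283 = 291150*(1/185283) = 32350/20587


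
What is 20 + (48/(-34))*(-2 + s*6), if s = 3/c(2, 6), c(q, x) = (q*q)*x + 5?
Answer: 10820/493 ≈ 21.947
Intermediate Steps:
c(q, x) = 5 + x*q² (c(q, x) = q²*x + 5 = x*q² + 5 = 5 + x*q²)
s = 3/29 (s = 3/(5 + 6*2²) = 3/(5 + 6*4) = 3/(5 + 24) = 3/29 ≈ 0.10345)
20 + (48/(-34))*(-2 + s*6) = 20 + (48/(-34))*(-2 + (3/29)*6) = 20 + (48*(-1/34))*(-2 + 18/29) = 20 - 24/17*(-40/29) = 20 + 960/493 = 10820/493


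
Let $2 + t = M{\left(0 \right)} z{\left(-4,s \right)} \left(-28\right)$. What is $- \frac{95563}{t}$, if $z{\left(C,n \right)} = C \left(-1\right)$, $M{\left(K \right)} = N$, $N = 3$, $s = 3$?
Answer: $\frac{7351}{26} \approx 282.73$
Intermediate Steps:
$M{\left(K \right)} = 3$
$z{\left(C,n \right)} = - C$
$t = -338$ ($t = -2 + 3 \left(\left(-1\right) \left(-4\right)\right) \left(-28\right) = -2 + 3 \cdot 4 \left(-28\right) = -2 + 12 \left(-28\right) = -2 - 336 = -338$)
$- \frac{95563}{t} = - \frac{95563}{-338} = \left(-95563\right) \left(- \frac{1}{338}\right) = \frac{7351}{26}$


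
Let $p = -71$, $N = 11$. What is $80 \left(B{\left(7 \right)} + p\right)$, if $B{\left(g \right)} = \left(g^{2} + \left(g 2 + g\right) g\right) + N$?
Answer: $10880$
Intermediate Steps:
$B{\left(g \right)} = 11 + 4 g^{2}$ ($B{\left(g \right)} = \left(g^{2} + \left(g 2 + g\right) g\right) + 11 = \left(g^{2} + \left(2 g + g\right) g\right) + 11 = \left(g^{2} + 3 g g\right) + 11 = \left(g^{2} + 3 g^{2}\right) + 11 = 4 g^{2} + 11 = 11 + 4 g^{2}$)
$80 \left(B{\left(7 \right)} + p\right) = 80 \left(\left(11 + 4 \cdot 7^{2}\right) - 71\right) = 80 \left(\left(11 + 4 \cdot 49\right) - 71\right) = 80 \left(\left(11 + 196\right) - 71\right) = 80 \left(207 - 71\right) = 80 \cdot 136 = 10880$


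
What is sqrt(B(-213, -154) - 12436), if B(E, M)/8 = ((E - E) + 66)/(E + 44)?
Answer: 2*I*sqrt(525553)/13 ≈ 111.53*I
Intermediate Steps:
B(E, M) = 528/(44 + E) (B(E, M) = 8*(((E - E) + 66)/(E + 44)) = 8*((0 + 66)/(44 + E)) = 8*(66/(44 + E)) = 528/(44 + E))
sqrt(B(-213, -154) - 12436) = sqrt(528/(44 - 213) - 12436) = sqrt(528/(-169) - 12436) = sqrt(528*(-1/169) - 12436) = sqrt(-528/169 - 12436) = sqrt(-2102212/169) = 2*I*sqrt(525553)/13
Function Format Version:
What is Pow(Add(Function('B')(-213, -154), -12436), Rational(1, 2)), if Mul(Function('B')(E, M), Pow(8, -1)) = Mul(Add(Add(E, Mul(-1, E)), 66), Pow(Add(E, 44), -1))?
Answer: Mul(Rational(2, 13), I, Pow(525553, Rational(1, 2))) ≈ Mul(111.53, I)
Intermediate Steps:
Function('B')(E, M) = Mul(528, Pow(Add(44, E), -1)) (Function('B')(E, M) = Mul(8, Mul(Add(Add(E, Mul(-1, E)), 66), Pow(Add(E, 44), -1))) = Mul(8, Mul(Add(0, 66), Pow(Add(44, E), -1))) = Mul(8, Mul(66, Pow(Add(44, E), -1))) = Mul(528, Pow(Add(44, E), -1)))
Pow(Add(Function('B')(-213, -154), -12436), Rational(1, 2)) = Pow(Add(Mul(528, Pow(Add(44, -213), -1)), -12436), Rational(1, 2)) = Pow(Add(Mul(528, Pow(-169, -1)), -12436), Rational(1, 2)) = Pow(Add(Mul(528, Rational(-1, 169)), -12436), Rational(1, 2)) = Pow(Add(Rational(-528, 169), -12436), Rational(1, 2)) = Pow(Rational(-2102212, 169), Rational(1, 2)) = Mul(Rational(2, 13), I, Pow(525553, Rational(1, 2)))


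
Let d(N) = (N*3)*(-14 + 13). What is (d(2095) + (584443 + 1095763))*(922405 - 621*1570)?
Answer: -87989657365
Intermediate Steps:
d(N) = -3*N (d(N) = (3*N)*(-1) = -3*N)
(d(2095) + (584443 + 1095763))*(922405 - 621*1570) = (-3*2095 + (584443 + 1095763))*(922405 - 621*1570) = (-6285 + 1680206)*(922405 - 974970) = 1673921*(-52565) = -87989657365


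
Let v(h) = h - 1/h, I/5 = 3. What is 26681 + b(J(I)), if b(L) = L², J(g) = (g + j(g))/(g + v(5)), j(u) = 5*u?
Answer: 3230901/121 ≈ 26702.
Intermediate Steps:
I = 15 (I = 5*3 = 15)
J(g) = 6*g/(24/5 + g) (J(g) = (g + 5*g)/(g + (5 - 1/5)) = (6*g)/(g + (5 - 1*⅕)) = (6*g)/(g + (5 - ⅕)) = (6*g)/(g + 24/5) = (6*g)/(24/5 + g) = 6*g/(24/5 + g))
26681 + b(J(I)) = 26681 + (30*15/(24 + 5*15))² = 26681 + (30*15/(24 + 75))² = 26681 + (30*15/99)² = 26681 + (30*15*(1/99))² = 26681 + (50/11)² = 26681 + 2500/121 = 3230901/121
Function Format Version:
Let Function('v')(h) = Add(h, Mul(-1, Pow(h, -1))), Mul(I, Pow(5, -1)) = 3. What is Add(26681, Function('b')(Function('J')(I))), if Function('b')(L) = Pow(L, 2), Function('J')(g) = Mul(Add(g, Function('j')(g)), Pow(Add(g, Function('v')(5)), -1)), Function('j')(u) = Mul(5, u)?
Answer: Rational(3230901, 121) ≈ 26702.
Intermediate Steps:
I = 15 (I = Mul(5, 3) = 15)
Function('J')(g) = Mul(6, g, Pow(Add(Rational(24, 5), g), -1)) (Function('J')(g) = Mul(Add(g, Mul(5, g)), Pow(Add(g, Add(5, Mul(-1, Pow(5, -1)))), -1)) = Mul(Mul(6, g), Pow(Add(g, Add(5, Mul(-1, Rational(1, 5)))), -1)) = Mul(Mul(6, g), Pow(Add(g, Add(5, Rational(-1, 5))), -1)) = Mul(Mul(6, g), Pow(Add(g, Rational(24, 5)), -1)) = Mul(Mul(6, g), Pow(Add(Rational(24, 5), g), -1)) = Mul(6, g, Pow(Add(Rational(24, 5), g), -1)))
Add(26681, Function('b')(Function('J')(I))) = Add(26681, Pow(Mul(30, 15, Pow(Add(24, Mul(5, 15)), -1)), 2)) = Add(26681, Pow(Mul(30, 15, Pow(Add(24, 75), -1)), 2)) = Add(26681, Pow(Mul(30, 15, Pow(99, -1)), 2)) = Add(26681, Pow(Mul(30, 15, Rational(1, 99)), 2)) = Add(26681, Pow(Rational(50, 11), 2)) = Add(26681, Rational(2500, 121)) = Rational(3230901, 121)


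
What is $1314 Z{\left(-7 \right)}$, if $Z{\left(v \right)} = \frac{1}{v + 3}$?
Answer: $- \frac{657}{2} \approx -328.5$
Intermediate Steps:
$Z{\left(v \right)} = \frac{1}{3 + v}$
$1314 Z{\left(-7 \right)} = \frac{1314}{3 - 7} = \frac{1314}{-4} = 1314 \left(- \frac{1}{4}\right) = - \frac{657}{2}$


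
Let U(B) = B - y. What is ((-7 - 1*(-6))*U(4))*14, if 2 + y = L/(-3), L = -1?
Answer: -238/3 ≈ -79.333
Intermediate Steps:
y = -5/3 (y = -2 - 1/(-3) = -2 - 1*(-⅓) = -2 + ⅓ = -5/3 ≈ -1.6667)
U(B) = 5/3 + B (U(B) = B - 1*(-5/3) = B + 5/3 = 5/3 + B)
((-7 - 1*(-6))*U(4))*14 = ((-7 - 1*(-6))*(5/3 + 4))*14 = ((-7 + 6)*(17/3))*14 = -1*17/3*14 = -17/3*14 = -238/3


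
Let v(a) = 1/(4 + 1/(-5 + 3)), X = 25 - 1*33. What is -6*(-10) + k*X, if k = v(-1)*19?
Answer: 116/7 ≈ 16.571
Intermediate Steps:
X = -8 (X = 25 - 33 = -8)
v(a) = 2/7 (v(a) = 1/(4 + 1/(-2)) = 1/(4 - ½) = 1/(7/2) = 2/7)
k = 38/7 (k = (2/7)*19 = 38/7 ≈ 5.4286)
-6*(-10) + k*X = -6*(-10) + (38/7)*(-8) = 60 - 304/7 = 116/7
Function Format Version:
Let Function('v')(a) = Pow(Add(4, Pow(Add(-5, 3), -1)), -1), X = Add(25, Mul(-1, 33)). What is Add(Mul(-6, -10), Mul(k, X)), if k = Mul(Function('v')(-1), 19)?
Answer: Rational(116, 7) ≈ 16.571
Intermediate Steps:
X = -8 (X = Add(25, -33) = -8)
Function('v')(a) = Rational(2, 7) (Function('v')(a) = Pow(Add(4, Pow(-2, -1)), -1) = Pow(Add(4, Rational(-1, 2)), -1) = Pow(Rational(7, 2), -1) = Rational(2, 7))
k = Rational(38, 7) (k = Mul(Rational(2, 7), 19) = Rational(38, 7) ≈ 5.4286)
Add(Mul(-6, -10), Mul(k, X)) = Add(Mul(-6, -10), Mul(Rational(38, 7), -8)) = Add(60, Rational(-304, 7)) = Rational(116, 7)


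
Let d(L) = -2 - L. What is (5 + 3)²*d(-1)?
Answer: -64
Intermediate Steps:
(5 + 3)²*d(-1) = (5 + 3)²*(-2 - 1*(-1)) = 8²*(-2 + 1) = 64*(-1) = -64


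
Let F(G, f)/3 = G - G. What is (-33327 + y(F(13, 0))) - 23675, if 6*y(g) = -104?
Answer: -171058/3 ≈ -57019.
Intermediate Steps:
F(G, f) = 0 (F(G, f) = 3*(G - G) = 3*0 = 0)
y(g) = -52/3 (y(g) = (⅙)*(-104) = -52/3)
(-33327 + y(F(13, 0))) - 23675 = (-33327 - 52/3) - 23675 = -100033/3 - 23675 = -171058/3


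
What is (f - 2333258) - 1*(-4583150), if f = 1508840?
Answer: 3758732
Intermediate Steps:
(f - 2333258) - 1*(-4583150) = (1508840 - 2333258) - 1*(-4583150) = -824418 + 4583150 = 3758732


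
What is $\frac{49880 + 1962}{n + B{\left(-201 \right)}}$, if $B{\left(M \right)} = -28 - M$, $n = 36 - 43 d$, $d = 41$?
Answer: $- \frac{3703}{111} \approx -33.36$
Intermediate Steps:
$n = -1727$ ($n = 36 - 1763 = -1727$)
$\frac{49880 + 1962}{n + B{\left(-201 \right)}} = \frac{49880 + 1962}{-1727 - -173} = \frac{51842}{-1727 + \left(-28 + 201\right)} = \frac{51842}{-1727 + 173} = \frac{51842}{-1554} = 51842 \left(- \frac{1}{1554}\right) = - \frac{3703}{111}$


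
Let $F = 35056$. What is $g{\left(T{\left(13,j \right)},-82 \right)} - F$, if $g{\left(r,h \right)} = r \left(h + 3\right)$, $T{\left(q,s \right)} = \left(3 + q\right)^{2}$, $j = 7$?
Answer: $-55280$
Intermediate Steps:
$g{\left(r,h \right)} = r \left(3 + h\right)$
$g{\left(T{\left(13,j \right)},-82 \right)} - F = \left(3 + 13\right)^{2} \left(3 - 82\right) - 35056 = 16^{2} \left(-79\right) - 35056 = 256 \left(-79\right) - 35056 = -20224 - 35056 = -55280$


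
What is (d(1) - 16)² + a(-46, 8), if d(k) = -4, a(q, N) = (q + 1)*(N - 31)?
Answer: 1435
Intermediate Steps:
a(q, N) = (1 + q)*(-31 + N)
(d(1) - 16)² + a(-46, 8) = (-4 - 16)² + (-31 + 8 - 31*(-46) + 8*(-46)) = (-20)² + (-31 + 8 + 1426 - 368) = 400 + 1035 = 1435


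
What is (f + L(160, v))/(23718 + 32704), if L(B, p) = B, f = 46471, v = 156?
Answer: 46631/56422 ≈ 0.82647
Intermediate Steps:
(f + L(160, v))/(23718 + 32704) = (46471 + 160)/(23718 + 32704) = 46631/56422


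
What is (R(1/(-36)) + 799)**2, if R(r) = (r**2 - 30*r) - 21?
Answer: 1018825778161/1679616 ≈ 6.0658e+5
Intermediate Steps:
R(r) = -21 + r**2 - 30*r
(R(1/(-36)) + 799)**2 = ((-21 + (1/(-36))**2 - 30/(-36)) + 799)**2 = ((-21 + (-1/36)**2 - 30*(-1/36)) + 799)**2 = ((-21 + 1/1296 + 5/6) + 799)**2 = (-26135/1296 + 799)**2 = (1009369/1296)**2 = 1018825778161/1679616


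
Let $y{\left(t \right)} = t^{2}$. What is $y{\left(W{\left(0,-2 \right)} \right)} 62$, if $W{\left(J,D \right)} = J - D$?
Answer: $248$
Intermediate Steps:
$y{\left(W{\left(0,-2 \right)} \right)} 62 = \left(0 - -2\right)^{2} \cdot 62 = \left(0 + 2\right)^{2} \cdot 62 = 2^{2} \cdot 62 = 4 \cdot 62 = 248$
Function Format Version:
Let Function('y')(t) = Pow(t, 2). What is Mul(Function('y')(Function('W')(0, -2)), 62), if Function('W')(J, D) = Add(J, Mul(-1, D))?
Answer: 248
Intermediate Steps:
Mul(Function('y')(Function('W')(0, -2)), 62) = Mul(Pow(Add(0, Mul(-1, -2)), 2), 62) = Mul(Pow(Add(0, 2), 2), 62) = Mul(Pow(2, 2), 62) = Mul(4, 62) = 248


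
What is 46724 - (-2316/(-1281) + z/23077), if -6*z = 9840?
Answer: 460395527232/9853879 ≈ 46722.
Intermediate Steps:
z = -1640 (z = -⅙*9840 = -1640)
46724 - (-2316/(-1281) + z/23077) = 46724 - (-2316/(-1281) - 1640/23077) = 46724 - (-2316*(-1/1281) - 1640*1/23077) = 46724 - (772/427 - 1640/23077) = 46724 - 1*17115164/9853879 = 46724 - 17115164/9853879 = 460395527232/9853879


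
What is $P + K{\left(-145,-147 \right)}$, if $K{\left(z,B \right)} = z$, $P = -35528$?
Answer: $-35673$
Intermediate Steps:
$P + K{\left(-145,-147 \right)} = -35528 - 145 = -35673$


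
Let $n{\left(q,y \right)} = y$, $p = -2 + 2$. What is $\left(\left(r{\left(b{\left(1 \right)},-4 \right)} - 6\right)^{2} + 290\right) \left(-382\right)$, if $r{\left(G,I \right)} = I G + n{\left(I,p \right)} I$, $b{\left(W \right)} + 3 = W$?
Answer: $-112308$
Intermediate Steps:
$p = 0$
$b{\left(W \right)} = -3 + W$
$r{\left(G,I \right)} = G I$ ($r{\left(G,I \right)} = I G + 0 I = G I + 0 = G I$)
$\left(\left(r{\left(b{\left(1 \right)},-4 \right)} - 6\right)^{2} + 290\right) \left(-382\right) = \left(\left(\left(-3 + 1\right) \left(-4\right) - 6\right)^{2} + 290\right) \left(-382\right) = \left(\left(\left(-2\right) \left(-4\right) - 6\right)^{2} + 290\right) \left(-382\right) = \left(\left(8 - 6\right)^{2} + 290\right) \left(-382\right) = \left(2^{2} + 290\right) \left(-382\right) = \left(4 + 290\right) \left(-382\right) = 294 \left(-382\right) = -112308$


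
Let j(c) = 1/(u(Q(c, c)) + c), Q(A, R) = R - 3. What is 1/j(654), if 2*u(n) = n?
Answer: 1959/2 ≈ 979.50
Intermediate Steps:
Q(A, R) = -3 + R
u(n) = n/2
j(c) = 1/(-3/2 + 3*c/2) (j(c) = 1/((-3 + c)/2 + c) = 1/((-3/2 + c/2) + c) = 1/(-3/2 + 3*c/2))
1/j(654) = 1/(2/(3*(-1 + 654))) = 1/((⅔)/653) = 1/((⅔)*(1/653)) = 1/(2/1959) = 1959/2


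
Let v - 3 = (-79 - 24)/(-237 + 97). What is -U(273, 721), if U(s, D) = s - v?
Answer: -37697/140 ≈ -269.26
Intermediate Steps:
v = 523/140 (v = 3 + (-79 - 24)/(-237 + 97) = 3 - 103/(-140) = 3 - 103*(-1/140) = 3 + 103/140 = 523/140 ≈ 3.7357)
U(s, D) = -523/140 + s (U(s, D) = s - 1*523/140 = s - 523/140 = -523/140 + s)
-U(273, 721) = -(-523/140 + 273) = -1*37697/140 = -37697/140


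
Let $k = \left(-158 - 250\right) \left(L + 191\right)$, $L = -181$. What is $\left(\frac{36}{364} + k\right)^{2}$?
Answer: $\frac{137842155441}{8281} \approx 1.6646 \cdot 10^{7}$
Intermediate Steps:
$k = -4080$ ($k = \left(-158 - 250\right) \left(-181 + 191\right) = \left(-408\right) 10 = -4080$)
$\left(\frac{36}{364} + k\right)^{2} = \left(\frac{36}{364} - 4080\right)^{2} = \left(36 \cdot \frac{1}{364} - 4080\right)^{2} = \left(\frac{9}{91} - 4080\right)^{2} = \left(- \frac{371271}{91}\right)^{2} = \frac{137842155441}{8281}$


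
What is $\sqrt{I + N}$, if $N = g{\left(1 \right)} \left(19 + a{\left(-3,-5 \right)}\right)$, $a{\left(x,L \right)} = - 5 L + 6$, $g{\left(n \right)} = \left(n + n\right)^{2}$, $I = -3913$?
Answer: $i \sqrt{3713} \approx 60.934 i$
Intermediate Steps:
$g{\left(n \right)} = 4 n^{2}$ ($g{\left(n \right)} = \left(2 n\right)^{2} = 4 n^{2}$)
$a{\left(x,L \right)} = 6 - 5 L$
$N = 200$ ($N = 4 \cdot 1^{2} \left(19 + \left(6 - -25\right)\right) = 4 \cdot 1 \left(19 + \left(6 + 25\right)\right) = 4 \left(19 + 31\right) = 4 \cdot 50 = 200$)
$\sqrt{I + N} = \sqrt{-3913 + 200} = \sqrt{-3713} = i \sqrt{3713}$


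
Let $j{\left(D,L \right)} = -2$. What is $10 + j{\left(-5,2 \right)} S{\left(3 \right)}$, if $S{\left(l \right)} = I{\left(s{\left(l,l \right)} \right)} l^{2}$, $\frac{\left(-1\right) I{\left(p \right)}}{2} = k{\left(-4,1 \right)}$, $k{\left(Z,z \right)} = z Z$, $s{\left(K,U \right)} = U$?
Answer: $-134$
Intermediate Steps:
$k{\left(Z,z \right)} = Z z$
$I{\left(p \right)} = 8$ ($I{\left(p \right)} = - 2 \left(\left(-4\right) 1\right) = \left(-2\right) \left(-4\right) = 8$)
$S{\left(l \right)} = 8 l^{2}$
$10 + j{\left(-5,2 \right)} S{\left(3 \right)} = 10 - 2 \cdot 8 \cdot 3^{2} = 10 - 2 \cdot 8 \cdot 9 = 10 - 144 = -134$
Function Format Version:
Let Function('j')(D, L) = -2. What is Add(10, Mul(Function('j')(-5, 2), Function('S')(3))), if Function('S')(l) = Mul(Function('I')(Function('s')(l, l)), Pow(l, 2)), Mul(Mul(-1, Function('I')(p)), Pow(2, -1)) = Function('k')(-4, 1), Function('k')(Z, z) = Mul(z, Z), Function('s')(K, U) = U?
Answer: -134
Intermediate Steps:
Function('k')(Z, z) = Mul(Z, z)
Function('I')(p) = 8 (Function('I')(p) = Mul(-2, Mul(-4, 1)) = Mul(-2, -4) = 8)
Function('S')(l) = Mul(8, Pow(l, 2))
Add(10, Mul(Function('j')(-5, 2), Function('S')(3))) = Add(10, Mul(-2, Mul(8, Pow(3, 2)))) = Add(10, Mul(-2, Mul(8, 9))) = Add(10, Mul(-2, 72)) = Add(10, -144) = -134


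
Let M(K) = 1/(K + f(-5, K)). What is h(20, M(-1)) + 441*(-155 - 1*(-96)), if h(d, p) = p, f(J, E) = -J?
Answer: -104075/4 ≈ -26019.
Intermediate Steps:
M(K) = 1/(5 + K) (M(K) = 1/(K - 1*(-5)) = 1/(K + 5) = 1/(5 + K))
h(20, M(-1)) + 441*(-155 - 1*(-96)) = 1/(5 - 1) + 441*(-155 - 1*(-96)) = 1/4 + 441*(-155 + 96) = 1/4 + 441*(-59) = 1/4 - 26019 = -104075/4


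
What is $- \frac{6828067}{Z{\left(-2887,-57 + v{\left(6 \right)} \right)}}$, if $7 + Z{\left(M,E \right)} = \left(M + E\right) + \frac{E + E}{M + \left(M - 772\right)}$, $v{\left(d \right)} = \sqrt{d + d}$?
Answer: $\frac{35975362663583451}{15547961450758} + \frac{12187252914692 \sqrt{3}}{7773980725379} \approx 2316.5$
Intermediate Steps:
$v{\left(d \right)} = \sqrt{2} \sqrt{d}$ ($v{\left(d \right)} = \sqrt{2 d} = \sqrt{2} \sqrt{d}$)
$Z{\left(M,E \right)} = -7 + E + M + \frac{2 E}{-772 + 2 M}$ ($Z{\left(M,E \right)} = -7 + \left(\left(M + E\right) + \frac{E + E}{M + \left(M - 772\right)}\right) = -7 + \left(\left(E + M\right) + \frac{2 E}{M + \left(-772 + M\right)}\right) = -7 + \left(\left(E + M\right) + \frac{2 E}{-772 + 2 M}\right) = -7 + \left(E + M + \frac{2 E}{-772 + 2 M}\right) = -7 + E + M + \frac{2 E}{-772 + 2 M}$)
$- \frac{6828067}{Z{\left(-2887,-57 + v{\left(6 \right)} \right)}} = - \frac{6828067}{\frac{1}{-386 - 2887} \left(2702 + \left(-2887\right)^{2} - -1134591 - 385 \left(-57 + \sqrt{2} \sqrt{6}\right) + \left(-57 + \sqrt{2} \sqrt{6}\right) \left(-2887\right)\right)} = - \frac{6828067}{\frac{1}{-3273} \left(2702 + 8334769 + 1134591 - 385 \left(-57 + 2 \sqrt{3}\right) + \left(-57 + 2 \sqrt{3}\right) \left(-2887\right)\right)} = - \frac{6828067}{\left(- \frac{1}{3273}\right) \left(2702 + 8334769 + 1134591 + \left(21945 - 770 \sqrt{3}\right) + \left(164559 - 5774 \sqrt{3}\right)\right)} = - \frac{6828067}{\left(- \frac{1}{3273}\right) \left(9658566 - 6544 \sqrt{3}\right)} = - \frac{6828067}{- \frac{3219522}{1091} + \frac{6544 \sqrt{3}}{3273}}$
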